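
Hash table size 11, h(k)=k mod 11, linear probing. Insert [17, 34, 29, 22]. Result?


Insertions: 17->slot 6; 34->slot 1; 29->slot 7; 22->slot 0
Table: [22, 34, None, None, None, None, 17, 29, None, None, None]


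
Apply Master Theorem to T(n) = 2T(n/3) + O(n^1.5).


a=2, b=3, c=1.5. log_3(2)=0.631 < c=1.5. Case 3: O(n^c) = O(n^1.500)
Complexity: O(n^1.500)


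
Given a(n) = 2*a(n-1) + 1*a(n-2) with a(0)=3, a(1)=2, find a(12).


Build bottom-up:
...a(10)=7711, a(11)=18616, a(12)=2*18616+1*7711=44943


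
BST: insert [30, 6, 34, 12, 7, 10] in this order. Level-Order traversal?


Root = 30; build tree by BST insertion.
Level-Order traversal: [30, 6, 34, 12, 7, 10]


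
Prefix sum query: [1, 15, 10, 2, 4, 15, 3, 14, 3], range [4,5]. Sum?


Prefix sums: [0, 1, 16, 26, 28, 32, 47, 50, 64, 67]
Sum[4..5] = prefix[6] - prefix[4] = 47 - 28 = 19


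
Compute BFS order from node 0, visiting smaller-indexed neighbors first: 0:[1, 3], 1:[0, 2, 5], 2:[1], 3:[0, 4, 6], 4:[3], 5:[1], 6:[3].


BFS queue: start with [0]
Visit order: [0, 1, 3, 2, 5, 4, 6]


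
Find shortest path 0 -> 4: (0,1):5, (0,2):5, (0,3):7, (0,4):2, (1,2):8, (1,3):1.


Dijkstra from 0:
Distances: {0: 0, 1: 5, 2: 5, 3: 6, 4: 2}
Shortest distance to 4 = 2, path = [0, 4]


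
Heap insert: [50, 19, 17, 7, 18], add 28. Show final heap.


Append 28: [50, 19, 17, 7, 18, 28]
Bubble up: swap idx 5(28) with idx 2(17)
Result: [50, 19, 28, 7, 18, 17]


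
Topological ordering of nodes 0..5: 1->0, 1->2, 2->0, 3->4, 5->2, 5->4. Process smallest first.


Kahn's algorithm, process smallest node first
Order: [1, 3, 5, 2, 0, 4]


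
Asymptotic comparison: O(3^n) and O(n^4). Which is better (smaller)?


quartic grows slower than exponential (base 3)
O(n^4) is asymptotically smaller; O(3^n) grows faster


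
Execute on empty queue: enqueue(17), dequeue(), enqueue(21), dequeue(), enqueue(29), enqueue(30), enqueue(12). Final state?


enqueue(17) -> [17]
dequeue() returns 17 -> []
enqueue(21) -> [21]
dequeue() returns 21 -> []
enqueue(29) -> [29]
enqueue(30) -> [29, 30]
enqueue(12) -> [29, 30, 12]
Final queue (front to back): [29, 30, 12]


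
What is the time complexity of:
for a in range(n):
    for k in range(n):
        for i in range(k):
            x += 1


Per nesting level: O(n) * O(n) * O(n) [triangular over k] = O(n^3)
Complexity: O(n^3)


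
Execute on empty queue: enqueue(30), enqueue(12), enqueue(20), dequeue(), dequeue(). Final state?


enqueue(30) -> [30]
enqueue(12) -> [30, 12]
enqueue(20) -> [30, 12, 20]
dequeue() returns 30 -> [12, 20]
dequeue() returns 12 -> [20]
Final queue (front to back): [20]


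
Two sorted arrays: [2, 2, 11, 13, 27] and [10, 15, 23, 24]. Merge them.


Compare heads, take smaller each step.
Merged: [2, 2, 10, 11, 13, 15, 23, 24, 27]


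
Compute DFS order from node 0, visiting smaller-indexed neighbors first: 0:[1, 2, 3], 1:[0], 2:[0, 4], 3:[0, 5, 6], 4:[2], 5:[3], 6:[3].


DFS stack-based: start with [0]
Visit order: [0, 1, 2, 4, 3, 5, 6]


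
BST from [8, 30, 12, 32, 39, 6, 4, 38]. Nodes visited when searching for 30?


BST root = 8
Search for 30: compare at each node
Path: [8, 30]


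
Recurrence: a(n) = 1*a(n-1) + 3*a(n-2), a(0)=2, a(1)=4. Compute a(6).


Build bottom-up:
...a(4)=52, a(5)=118, a(6)=1*118+3*52=274


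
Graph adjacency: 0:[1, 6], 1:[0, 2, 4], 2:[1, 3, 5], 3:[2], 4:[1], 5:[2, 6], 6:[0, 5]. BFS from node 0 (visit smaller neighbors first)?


BFS queue: start with [0]
Visit order: [0, 1, 6, 2, 4, 5, 3]


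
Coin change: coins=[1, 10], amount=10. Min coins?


dp[0]=0; dp[i]=1+min(dp[i-c] for c in coins)
...dp[5]=5, dp[6]=6, dp[7]=7, dp[8]=8, dp[9]=9, dp[10]=1
Minimum coins for 10 = 1


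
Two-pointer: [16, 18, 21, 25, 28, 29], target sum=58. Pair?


Two pointers: lo=0, hi=5
No pair sums to 58


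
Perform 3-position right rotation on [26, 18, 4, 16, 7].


Right rotate by 3: [4, 16, 7, 26, 18]


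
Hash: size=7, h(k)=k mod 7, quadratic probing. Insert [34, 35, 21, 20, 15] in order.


Insertions: 34->slot 6; 35->slot 0; 21->slot 1; 20->slot 3; 15->slot 2
Table: [35, 21, 15, 20, None, None, 34]


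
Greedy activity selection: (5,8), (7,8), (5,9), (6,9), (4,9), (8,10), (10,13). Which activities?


Greedy: pick earliest-ending, then skip overlaps.
Selected (3 activities): [(5, 8), (8, 10), (10, 13)]


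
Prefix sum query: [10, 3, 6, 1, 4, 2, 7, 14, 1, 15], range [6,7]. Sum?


Prefix sums: [0, 10, 13, 19, 20, 24, 26, 33, 47, 48, 63]
Sum[6..7] = prefix[8] - prefix[6] = 47 - 26 = 21


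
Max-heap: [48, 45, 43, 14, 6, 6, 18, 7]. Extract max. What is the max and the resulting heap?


Max = 48
Replace root with last, heapify down
Resulting heap: [45, 14, 43, 7, 6, 6, 18]


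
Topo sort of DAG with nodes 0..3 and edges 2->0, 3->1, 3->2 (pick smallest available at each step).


Kahn's algorithm, process smallest node first
Order: [3, 1, 2, 0]


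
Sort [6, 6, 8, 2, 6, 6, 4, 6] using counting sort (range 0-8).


Count array: [0, 0, 1, 0, 1, 0, 5, 0, 1]
Reconstruct: [2, 4, 6, 6, 6, 6, 6, 8]


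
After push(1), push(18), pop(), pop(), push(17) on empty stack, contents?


push(1) -> [1]
push(18) -> [1, 18]
pop() returns 18 -> [1]
pop() returns 1 -> []
push(17) -> [17]
Final stack (bottom to top): [17]


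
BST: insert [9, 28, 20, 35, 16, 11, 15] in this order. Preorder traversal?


Root = 9; build tree by BST insertion.
Preorder traversal: [9, 28, 20, 16, 11, 15, 35]


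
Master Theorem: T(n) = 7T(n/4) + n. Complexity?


a=7, b=4, c=1. log_4(7)=1.404 > c=1. Case 1: O(n^log_b(a)) = O(n^1.404)
Complexity: O(n^1.404)


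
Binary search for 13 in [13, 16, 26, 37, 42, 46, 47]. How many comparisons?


Search for 13:
[0,6] mid=3 arr[3]=37
[0,2] mid=1 arr[1]=16
[0,0] mid=0 arr[0]=13
Total: 3 comparisons


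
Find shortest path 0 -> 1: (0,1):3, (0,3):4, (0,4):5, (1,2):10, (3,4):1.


Dijkstra from 0:
Distances: {0: 0, 1: 3, 2: 13, 3: 4, 4: 5}
Shortest distance to 1 = 3, path = [0, 1]


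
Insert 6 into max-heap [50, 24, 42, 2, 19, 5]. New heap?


Append 6: [50, 24, 42, 2, 19, 5, 6]
Bubble up: no swaps needed
Result: [50, 24, 42, 2, 19, 5, 6]


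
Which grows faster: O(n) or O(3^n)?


linear grows slower than exponential (base 3)
O(n) is asymptotically smaller; O(3^n) grows faster


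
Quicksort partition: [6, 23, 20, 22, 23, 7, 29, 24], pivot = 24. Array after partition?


Elements <= 24 go left of pivot.
Result: [6, 23, 20, 22, 23, 7, 24, 29], pivot at index 6


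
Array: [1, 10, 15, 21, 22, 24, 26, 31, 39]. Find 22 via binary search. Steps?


Search for 22:
[0,8] mid=4 arr[4]=22
Total: 1 comparisons


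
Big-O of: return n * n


Analysis: constant-time operation, no loop
Complexity: O(1)


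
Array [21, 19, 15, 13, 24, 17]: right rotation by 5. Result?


Right rotate by 5: [19, 15, 13, 24, 17, 21]


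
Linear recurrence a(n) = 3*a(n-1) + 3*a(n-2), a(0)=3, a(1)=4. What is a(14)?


Build bottom-up:
...a(12)=12266883, a(13)=46507284, a(14)=3*46507284+3*12266883=176322501


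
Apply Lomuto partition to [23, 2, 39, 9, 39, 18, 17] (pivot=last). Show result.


Elements <= 17 go left of pivot.
Result: [2, 9, 17, 23, 39, 18, 39], pivot at index 2


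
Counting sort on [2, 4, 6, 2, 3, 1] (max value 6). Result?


Count array: [0, 1, 2, 1, 1, 0, 1]
Reconstruct: [1, 2, 2, 3, 4, 6]


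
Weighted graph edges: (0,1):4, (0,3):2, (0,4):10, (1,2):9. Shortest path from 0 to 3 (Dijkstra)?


Dijkstra from 0:
Distances: {0: 0, 1: 4, 2: 13, 3: 2, 4: 10}
Shortest distance to 3 = 2, path = [0, 3]


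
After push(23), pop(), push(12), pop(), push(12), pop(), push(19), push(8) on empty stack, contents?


push(23) -> [23]
pop() returns 23 -> []
push(12) -> [12]
pop() returns 12 -> []
push(12) -> [12]
pop() returns 12 -> []
push(19) -> [19]
push(8) -> [19, 8]
Final stack (bottom to top): [19, 8]


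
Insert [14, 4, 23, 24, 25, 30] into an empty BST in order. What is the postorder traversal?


Root = 14; build tree by BST insertion.
Postorder traversal: [4, 30, 25, 24, 23, 14]


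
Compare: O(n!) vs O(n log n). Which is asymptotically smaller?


linearithmic grows slower than factorial
O(n log n) is asymptotically smaller; O(n!) grows faster


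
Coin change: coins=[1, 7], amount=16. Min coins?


dp[0]=0; dp[i]=1+min(dp[i-c] for c in coins)
...dp[11]=5, dp[12]=6, dp[13]=7, dp[14]=2, dp[15]=3, dp[16]=4
Minimum coins for 16 = 4


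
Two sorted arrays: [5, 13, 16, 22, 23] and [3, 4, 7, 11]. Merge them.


Compare heads, take smaller each step.
Merged: [3, 4, 5, 7, 11, 13, 16, 22, 23]


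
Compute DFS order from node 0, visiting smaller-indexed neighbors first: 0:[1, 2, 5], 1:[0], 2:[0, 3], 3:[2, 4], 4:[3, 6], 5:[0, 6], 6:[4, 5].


DFS stack-based: start with [0]
Visit order: [0, 1, 2, 3, 4, 6, 5]


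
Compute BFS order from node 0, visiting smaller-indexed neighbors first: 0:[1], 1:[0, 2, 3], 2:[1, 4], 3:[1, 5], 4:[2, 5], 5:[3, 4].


BFS queue: start with [0]
Visit order: [0, 1, 2, 3, 4, 5]


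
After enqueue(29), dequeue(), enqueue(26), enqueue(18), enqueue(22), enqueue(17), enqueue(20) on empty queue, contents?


enqueue(29) -> [29]
dequeue() returns 29 -> []
enqueue(26) -> [26]
enqueue(18) -> [26, 18]
enqueue(22) -> [26, 18, 22]
enqueue(17) -> [26, 18, 22, 17]
enqueue(20) -> [26, 18, 22, 17, 20]
Final queue (front to back): [26, 18, 22, 17, 20]


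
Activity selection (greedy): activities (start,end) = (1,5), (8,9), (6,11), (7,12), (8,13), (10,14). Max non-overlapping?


Greedy: pick earliest-ending, then skip overlaps.
Selected (3 activities): [(1, 5), (8, 9), (10, 14)]


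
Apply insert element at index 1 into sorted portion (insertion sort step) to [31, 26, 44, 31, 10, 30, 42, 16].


After one pass: [26, 31, 44, 31, 10, 30, 42, 16]


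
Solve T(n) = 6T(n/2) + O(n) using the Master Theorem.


a=6, b=2, c=1. log_2(6)=2.585 > c=1. Case 1: O(n^log_b(a)) = O(n^2.585)
Complexity: O(n^2.585)


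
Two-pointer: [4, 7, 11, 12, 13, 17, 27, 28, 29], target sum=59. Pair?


Two pointers: lo=0, hi=8
No pair sums to 59


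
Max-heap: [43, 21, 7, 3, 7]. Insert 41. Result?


Append 41: [43, 21, 7, 3, 7, 41]
Bubble up: swap idx 5(41) with idx 2(7)
Result: [43, 21, 41, 3, 7, 7]


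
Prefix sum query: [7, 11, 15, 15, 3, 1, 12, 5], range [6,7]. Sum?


Prefix sums: [0, 7, 18, 33, 48, 51, 52, 64, 69]
Sum[6..7] = prefix[8] - prefix[6] = 69 - 52 = 17


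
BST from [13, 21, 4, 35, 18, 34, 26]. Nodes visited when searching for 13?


BST root = 13
Search for 13: compare at each node
Path: [13]


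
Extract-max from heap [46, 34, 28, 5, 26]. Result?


Max = 46
Replace root with last, heapify down
Resulting heap: [34, 26, 28, 5]


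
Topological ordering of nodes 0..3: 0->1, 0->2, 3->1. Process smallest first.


Kahn's algorithm, process smallest node first
Order: [0, 2, 3, 1]


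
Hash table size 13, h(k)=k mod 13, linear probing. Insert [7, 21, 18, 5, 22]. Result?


Insertions: 7->slot 7; 21->slot 8; 18->slot 5; 5->slot 6; 22->slot 9
Table: [None, None, None, None, None, 18, 5, 7, 21, 22, None, None, None]


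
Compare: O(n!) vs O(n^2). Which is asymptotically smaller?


quadratic grows slower than factorial
O(n^2) is asymptotically smaller; O(n!) grows faster


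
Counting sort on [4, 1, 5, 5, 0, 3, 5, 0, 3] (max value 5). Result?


Count array: [2, 1, 0, 2, 1, 3]
Reconstruct: [0, 0, 1, 3, 3, 4, 5, 5, 5]


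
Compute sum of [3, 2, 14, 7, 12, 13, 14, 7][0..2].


Prefix sums: [0, 3, 5, 19, 26, 38, 51, 65, 72]
Sum[0..2] = prefix[3] - prefix[0] = 19 - 0 = 19


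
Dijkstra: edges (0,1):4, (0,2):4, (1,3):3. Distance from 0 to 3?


Dijkstra from 0:
Distances: {0: 0, 1: 4, 2: 4, 3: 7}
Shortest distance to 3 = 7, path = [0, 1, 3]


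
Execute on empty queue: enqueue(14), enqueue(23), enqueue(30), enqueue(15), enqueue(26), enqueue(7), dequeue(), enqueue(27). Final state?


enqueue(14) -> [14]
enqueue(23) -> [14, 23]
enqueue(30) -> [14, 23, 30]
enqueue(15) -> [14, 23, 30, 15]
enqueue(26) -> [14, 23, 30, 15, 26]
enqueue(7) -> [14, 23, 30, 15, 26, 7]
dequeue() returns 14 -> [23, 30, 15, 26, 7]
enqueue(27) -> [23, 30, 15, 26, 7, 27]
Final queue (front to back): [23, 30, 15, 26, 7, 27]


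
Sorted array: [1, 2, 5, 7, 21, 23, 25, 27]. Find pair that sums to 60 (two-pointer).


Two pointers: lo=0, hi=7
No pair sums to 60


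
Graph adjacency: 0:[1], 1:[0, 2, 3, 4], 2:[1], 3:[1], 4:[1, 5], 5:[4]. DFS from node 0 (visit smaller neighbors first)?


DFS stack-based: start with [0]
Visit order: [0, 1, 2, 3, 4, 5]


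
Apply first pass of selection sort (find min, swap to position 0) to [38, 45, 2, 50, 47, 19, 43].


After one pass: [2, 45, 38, 50, 47, 19, 43]


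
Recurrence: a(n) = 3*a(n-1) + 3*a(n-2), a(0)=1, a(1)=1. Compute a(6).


Build bottom-up:
...a(4)=81, a(5)=306, a(6)=3*306+3*81=1161


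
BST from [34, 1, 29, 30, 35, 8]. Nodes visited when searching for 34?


BST root = 34
Search for 34: compare at each node
Path: [34]


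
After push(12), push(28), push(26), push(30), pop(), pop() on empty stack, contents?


push(12) -> [12]
push(28) -> [12, 28]
push(26) -> [12, 28, 26]
push(30) -> [12, 28, 26, 30]
pop() returns 30 -> [12, 28, 26]
pop() returns 26 -> [12, 28]
Final stack (bottom to top): [12, 28]


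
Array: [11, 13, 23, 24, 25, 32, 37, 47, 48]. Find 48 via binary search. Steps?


Search for 48:
[0,8] mid=4 arr[4]=25
[5,8] mid=6 arr[6]=37
[7,8] mid=7 arr[7]=47
[8,8] mid=8 arr[8]=48
Total: 4 comparisons


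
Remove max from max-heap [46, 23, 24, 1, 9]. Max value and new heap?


Max = 46
Replace root with last, heapify down
Resulting heap: [24, 23, 9, 1]


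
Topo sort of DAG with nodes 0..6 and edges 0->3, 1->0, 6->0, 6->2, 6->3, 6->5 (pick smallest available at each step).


Kahn's algorithm, process smallest node first
Order: [1, 4, 6, 0, 2, 3, 5]


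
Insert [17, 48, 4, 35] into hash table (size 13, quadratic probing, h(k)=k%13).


Insertions: 17->slot 4; 48->slot 9; 4->slot 5; 35->slot 10
Table: [None, None, None, None, 17, 4, None, None, None, 48, 35, None, None]


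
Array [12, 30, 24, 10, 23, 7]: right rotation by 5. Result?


Right rotate by 5: [30, 24, 10, 23, 7, 12]


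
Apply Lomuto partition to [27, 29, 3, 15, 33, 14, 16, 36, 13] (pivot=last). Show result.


Elements <= 13 go left of pivot.
Result: [3, 13, 27, 15, 33, 14, 16, 36, 29], pivot at index 1


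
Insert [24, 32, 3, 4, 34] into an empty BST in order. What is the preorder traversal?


Root = 24; build tree by BST insertion.
Preorder traversal: [24, 3, 4, 32, 34]


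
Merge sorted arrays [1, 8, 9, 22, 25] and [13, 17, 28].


Compare heads, take smaller each step.
Merged: [1, 8, 9, 13, 17, 22, 25, 28]


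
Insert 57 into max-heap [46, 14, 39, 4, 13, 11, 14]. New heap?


Append 57: [46, 14, 39, 4, 13, 11, 14, 57]
Bubble up: swap idx 7(57) with idx 3(4); swap idx 3(57) with idx 1(14); swap idx 1(57) with idx 0(46)
Result: [57, 46, 39, 14, 13, 11, 14, 4]


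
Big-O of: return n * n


Analysis: constant-time operation, no loop
Complexity: O(1)


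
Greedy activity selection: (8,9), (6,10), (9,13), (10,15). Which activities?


Greedy: pick earliest-ending, then skip overlaps.
Selected (2 activities): [(8, 9), (9, 13)]


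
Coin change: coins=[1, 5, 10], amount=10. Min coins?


dp[0]=0; dp[i]=1+min(dp[i-c] for c in coins)
...dp[5]=1, dp[6]=2, dp[7]=3, dp[8]=4, dp[9]=5, dp[10]=1
Minimum coins for 10 = 1


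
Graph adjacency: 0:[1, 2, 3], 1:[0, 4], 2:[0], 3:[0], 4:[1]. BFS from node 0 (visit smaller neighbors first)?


BFS queue: start with [0]
Visit order: [0, 1, 2, 3, 4]


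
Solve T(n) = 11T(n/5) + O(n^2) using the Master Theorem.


a=11, b=5, c=2. log_5(11)=1.490 < c=2. Case 3: O(n^c) = O(n^2)
Complexity: O(n^2)


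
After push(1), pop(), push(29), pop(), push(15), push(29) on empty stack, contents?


push(1) -> [1]
pop() returns 1 -> []
push(29) -> [29]
pop() returns 29 -> []
push(15) -> [15]
push(29) -> [15, 29]
Final stack (bottom to top): [15, 29]


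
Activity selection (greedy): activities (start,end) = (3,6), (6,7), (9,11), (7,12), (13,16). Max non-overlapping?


Greedy: pick earliest-ending, then skip overlaps.
Selected (4 activities): [(3, 6), (6, 7), (9, 11), (13, 16)]


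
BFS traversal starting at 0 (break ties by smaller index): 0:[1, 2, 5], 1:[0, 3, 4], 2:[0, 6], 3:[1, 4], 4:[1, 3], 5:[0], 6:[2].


BFS queue: start with [0]
Visit order: [0, 1, 2, 5, 3, 4, 6]


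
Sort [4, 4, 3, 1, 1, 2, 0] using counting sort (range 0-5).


Count array: [1, 2, 1, 1, 2, 0]
Reconstruct: [0, 1, 1, 2, 3, 4, 4]


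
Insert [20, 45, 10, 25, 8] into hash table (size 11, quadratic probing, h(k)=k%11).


Insertions: 20->slot 9; 45->slot 1; 10->slot 10; 25->slot 3; 8->slot 8
Table: [None, 45, None, 25, None, None, None, None, 8, 20, 10]


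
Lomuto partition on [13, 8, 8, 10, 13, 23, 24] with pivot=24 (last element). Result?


Elements <= 24 go left of pivot.
Result: [13, 8, 8, 10, 13, 23, 24], pivot at index 6


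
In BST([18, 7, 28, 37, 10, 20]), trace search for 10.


BST root = 18
Search for 10: compare at each node
Path: [18, 7, 10]


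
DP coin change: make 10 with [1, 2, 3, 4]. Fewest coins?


dp[0]=0; dp[i]=1+min(dp[i-c] for c in coins)
...dp[5]=2, dp[6]=2, dp[7]=2, dp[8]=2, dp[9]=3, dp[10]=3
Minimum coins for 10 = 3


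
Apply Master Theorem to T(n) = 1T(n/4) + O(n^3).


a=1, b=4, c=3. log_4(1)=0 < c=3. Case 3: O(n^c) = O(n^3)
Complexity: O(n^3)


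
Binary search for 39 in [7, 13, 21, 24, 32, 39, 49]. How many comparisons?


Search for 39:
[0,6] mid=3 arr[3]=24
[4,6] mid=5 arr[5]=39
Total: 2 comparisons


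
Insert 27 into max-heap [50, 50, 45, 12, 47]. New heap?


Append 27: [50, 50, 45, 12, 47, 27]
Bubble up: no swaps needed
Result: [50, 50, 45, 12, 47, 27]


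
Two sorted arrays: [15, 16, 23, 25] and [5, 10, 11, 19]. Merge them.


Compare heads, take smaller each step.
Merged: [5, 10, 11, 15, 16, 19, 23, 25]


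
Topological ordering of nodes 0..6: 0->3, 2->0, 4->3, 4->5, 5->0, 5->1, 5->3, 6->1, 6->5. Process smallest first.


Kahn's algorithm, process smallest node first
Order: [2, 4, 6, 5, 0, 1, 3]


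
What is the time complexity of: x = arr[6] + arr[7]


Analysis: constant-time operation, no loop
Complexity: O(1)


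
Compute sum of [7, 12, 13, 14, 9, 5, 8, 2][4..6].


Prefix sums: [0, 7, 19, 32, 46, 55, 60, 68, 70]
Sum[4..6] = prefix[7] - prefix[4] = 68 - 46 = 22


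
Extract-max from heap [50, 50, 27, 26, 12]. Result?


Max = 50
Replace root with last, heapify down
Resulting heap: [50, 26, 27, 12]


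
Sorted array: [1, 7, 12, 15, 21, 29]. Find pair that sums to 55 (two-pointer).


Two pointers: lo=0, hi=5
No pair sums to 55


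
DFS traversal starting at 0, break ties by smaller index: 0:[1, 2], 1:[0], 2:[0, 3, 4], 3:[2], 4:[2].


DFS stack-based: start with [0]
Visit order: [0, 1, 2, 3, 4]


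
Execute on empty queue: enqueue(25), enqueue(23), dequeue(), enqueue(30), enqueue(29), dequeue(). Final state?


enqueue(25) -> [25]
enqueue(23) -> [25, 23]
dequeue() returns 25 -> [23]
enqueue(30) -> [23, 30]
enqueue(29) -> [23, 30, 29]
dequeue() returns 23 -> [30, 29]
Final queue (front to back): [30, 29]


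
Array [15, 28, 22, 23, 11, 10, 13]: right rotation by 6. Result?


Right rotate by 6: [28, 22, 23, 11, 10, 13, 15]


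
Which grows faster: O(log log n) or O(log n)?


double-logarithmic grows slower than logarithmic
O(log log n) is asymptotically smaller; O(log n) grows faster


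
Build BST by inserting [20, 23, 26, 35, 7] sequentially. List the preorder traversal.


Root = 20; build tree by BST insertion.
Preorder traversal: [20, 7, 23, 26, 35]


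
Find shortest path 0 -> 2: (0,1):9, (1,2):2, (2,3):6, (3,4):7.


Dijkstra from 0:
Distances: {0: 0, 1: 9, 2: 11, 3: 17, 4: 24}
Shortest distance to 2 = 11, path = [0, 1, 2]


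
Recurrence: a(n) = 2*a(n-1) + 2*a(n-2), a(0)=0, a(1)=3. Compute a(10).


Build bottom-up:
...a(8)=2688, a(9)=7344, a(10)=2*7344+2*2688=20064


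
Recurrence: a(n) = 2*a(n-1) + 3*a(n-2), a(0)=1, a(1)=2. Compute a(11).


Build bottom-up:
...a(9)=14762, a(10)=44287, a(11)=2*44287+3*14762=132860


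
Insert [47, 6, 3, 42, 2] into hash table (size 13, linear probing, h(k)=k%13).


Insertions: 47->slot 8; 6->slot 6; 3->slot 3; 42->slot 4; 2->slot 2
Table: [None, None, 2, 3, 42, None, 6, None, 47, None, None, None, None]


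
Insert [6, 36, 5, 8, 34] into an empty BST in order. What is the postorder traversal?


Root = 6; build tree by BST insertion.
Postorder traversal: [5, 34, 8, 36, 6]


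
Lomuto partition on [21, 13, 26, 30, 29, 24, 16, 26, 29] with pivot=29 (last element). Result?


Elements <= 29 go left of pivot.
Result: [21, 13, 26, 29, 24, 16, 26, 29, 30], pivot at index 7


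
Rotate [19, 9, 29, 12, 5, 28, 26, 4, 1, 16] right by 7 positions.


Right rotate by 7: [12, 5, 28, 26, 4, 1, 16, 19, 9, 29]


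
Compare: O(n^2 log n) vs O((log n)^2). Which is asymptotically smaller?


polylogarithmic grows slower than n^2 log n
O((log n)^2) is asymptotically smaller; O(n^2 log n) grows faster


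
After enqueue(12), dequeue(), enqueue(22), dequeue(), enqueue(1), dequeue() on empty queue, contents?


enqueue(12) -> [12]
dequeue() returns 12 -> []
enqueue(22) -> [22]
dequeue() returns 22 -> []
enqueue(1) -> [1]
dequeue() returns 1 -> []
Final queue (front to back): []


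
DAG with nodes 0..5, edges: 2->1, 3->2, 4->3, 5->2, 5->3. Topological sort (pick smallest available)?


Kahn's algorithm, process smallest node first
Order: [0, 4, 5, 3, 2, 1]


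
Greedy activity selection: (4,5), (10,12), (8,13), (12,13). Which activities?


Greedy: pick earliest-ending, then skip overlaps.
Selected (3 activities): [(4, 5), (10, 12), (12, 13)]


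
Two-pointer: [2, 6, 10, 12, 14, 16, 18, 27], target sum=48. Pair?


Two pointers: lo=0, hi=7
No pair sums to 48


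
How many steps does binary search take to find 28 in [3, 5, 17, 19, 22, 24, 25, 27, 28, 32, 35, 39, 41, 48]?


Search for 28:
[0,13] mid=6 arr[6]=25
[7,13] mid=10 arr[10]=35
[7,9] mid=8 arr[8]=28
Total: 3 comparisons


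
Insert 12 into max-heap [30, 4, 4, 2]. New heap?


Append 12: [30, 4, 4, 2, 12]
Bubble up: swap idx 4(12) with idx 1(4)
Result: [30, 12, 4, 2, 4]


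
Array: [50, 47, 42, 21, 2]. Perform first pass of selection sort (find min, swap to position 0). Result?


After one pass: [2, 47, 42, 21, 50]


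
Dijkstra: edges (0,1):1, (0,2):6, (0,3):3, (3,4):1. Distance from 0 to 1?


Dijkstra from 0:
Distances: {0: 0, 1: 1, 2: 6, 3: 3, 4: 4}
Shortest distance to 1 = 1, path = [0, 1]


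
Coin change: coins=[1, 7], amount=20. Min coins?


dp[0]=0; dp[i]=1+min(dp[i-c] for c in coins)
...dp[15]=3, dp[16]=4, dp[17]=5, dp[18]=6, dp[19]=7, dp[20]=8
Minimum coins for 20 = 8


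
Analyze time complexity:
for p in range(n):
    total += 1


Per nesting level: O(n) = O(n)
Complexity: O(n)


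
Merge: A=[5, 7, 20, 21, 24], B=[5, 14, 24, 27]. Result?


Compare heads, take smaller each step.
Merged: [5, 5, 7, 14, 20, 21, 24, 24, 27]


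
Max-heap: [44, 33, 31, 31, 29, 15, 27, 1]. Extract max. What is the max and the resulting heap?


Max = 44
Replace root with last, heapify down
Resulting heap: [33, 31, 31, 1, 29, 15, 27]


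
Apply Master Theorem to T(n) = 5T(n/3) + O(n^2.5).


a=5, b=3, c=2.5. log_3(5)=1.465 < c=2.5. Case 3: O(n^c) = O(n^2.500)
Complexity: O(n^2.500)


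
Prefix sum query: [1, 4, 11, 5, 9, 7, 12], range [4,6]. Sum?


Prefix sums: [0, 1, 5, 16, 21, 30, 37, 49]
Sum[4..6] = prefix[7] - prefix[4] = 49 - 21 = 28


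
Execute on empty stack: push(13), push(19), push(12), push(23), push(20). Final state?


push(13) -> [13]
push(19) -> [13, 19]
push(12) -> [13, 19, 12]
push(23) -> [13, 19, 12, 23]
push(20) -> [13, 19, 12, 23, 20]
Final stack (bottom to top): [13, 19, 12, 23, 20]


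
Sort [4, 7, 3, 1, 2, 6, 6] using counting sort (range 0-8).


Count array: [0, 1, 1, 1, 1, 0, 2, 1, 0]
Reconstruct: [1, 2, 3, 4, 6, 6, 7]


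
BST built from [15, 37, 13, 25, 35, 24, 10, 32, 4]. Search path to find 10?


BST root = 15
Search for 10: compare at each node
Path: [15, 13, 10]


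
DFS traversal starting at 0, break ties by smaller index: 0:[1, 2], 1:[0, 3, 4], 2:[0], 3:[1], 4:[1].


DFS stack-based: start with [0]
Visit order: [0, 1, 3, 4, 2]


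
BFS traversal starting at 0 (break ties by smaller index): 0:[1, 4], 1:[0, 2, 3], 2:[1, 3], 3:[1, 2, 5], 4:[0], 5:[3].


BFS queue: start with [0]
Visit order: [0, 1, 4, 2, 3, 5]


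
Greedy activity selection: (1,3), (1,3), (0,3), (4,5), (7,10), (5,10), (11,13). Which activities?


Greedy: pick earliest-ending, then skip overlaps.
Selected (4 activities): [(1, 3), (4, 5), (7, 10), (11, 13)]


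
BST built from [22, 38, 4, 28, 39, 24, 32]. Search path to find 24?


BST root = 22
Search for 24: compare at each node
Path: [22, 38, 28, 24]


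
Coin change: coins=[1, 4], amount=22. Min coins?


dp[0]=0; dp[i]=1+min(dp[i-c] for c in coins)
...dp[17]=5, dp[18]=6, dp[19]=7, dp[20]=5, dp[21]=6, dp[22]=7
Minimum coins for 22 = 7


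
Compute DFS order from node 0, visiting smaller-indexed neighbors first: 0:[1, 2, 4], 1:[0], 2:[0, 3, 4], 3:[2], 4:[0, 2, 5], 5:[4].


DFS stack-based: start with [0]
Visit order: [0, 1, 2, 3, 4, 5]


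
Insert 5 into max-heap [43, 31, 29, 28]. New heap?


Append 5: [43, 31, 29, 28, 5]
Bubble up: no swaps needed
Result: [43, 31, 29, 28, 5]


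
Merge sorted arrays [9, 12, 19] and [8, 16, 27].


Compare heads, take smaller each step.
Merged: [8, 9, 12, 16, 19, 27]


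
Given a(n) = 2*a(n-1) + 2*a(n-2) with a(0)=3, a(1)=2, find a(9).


Build bottom-up:
...a(7)=1376, a(8)=3760, a(9)=2*3760+2*1376=10272


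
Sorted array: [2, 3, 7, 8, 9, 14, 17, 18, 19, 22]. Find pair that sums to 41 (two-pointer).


Two pointers: lo=0, hi=9
Found pair: (19, 22) summing to 41


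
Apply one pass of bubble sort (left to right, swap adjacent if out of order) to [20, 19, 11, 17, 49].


After one pass: [19, 11, 17, 20, 49]


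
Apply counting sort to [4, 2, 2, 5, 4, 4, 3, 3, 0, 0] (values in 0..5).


Count array: [2, 0, 2, 2, 3, 1]
Reconstruct: [0, 0, 2, 2, 3, 3, 4, 4, 4, 5]


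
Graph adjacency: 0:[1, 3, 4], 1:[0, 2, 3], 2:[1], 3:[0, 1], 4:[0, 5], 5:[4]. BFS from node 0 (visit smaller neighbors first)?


BFS queue: start with [0]
Visit order: [0, 1, 3, 4, 2, 5]


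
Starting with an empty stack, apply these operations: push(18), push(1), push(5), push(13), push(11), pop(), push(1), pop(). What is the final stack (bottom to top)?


push(18) -> [18]
push(1) -> [18, 1]
push(5) -> [18, 1, 5]
push(13) -> [18, 1, 5, 13]
push(11) -> [18, 1, 5, 13, 11]
pop() returns 11 -> [18, 1, 5, 13]
push(1) -> [18, 1, 5, 13, 1]
pop() returns 1 -> [18, 1, 5, 13]
Final stack (bottom to top): [18, 1, 5, 13]


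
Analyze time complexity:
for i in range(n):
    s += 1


Per nesting level: O(n) = O(n)
Complexity: O(n)


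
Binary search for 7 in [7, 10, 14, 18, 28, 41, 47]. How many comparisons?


Search for 7:
[0,6] mid=3 arr[3]=18
[0,2] mid=1 arr[1]=10
[0,0] mid=0 arr[0]=7
Total: 3 comparisons


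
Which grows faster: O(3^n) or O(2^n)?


exponential grows slower than exponential (base 3)
O(2^n) is asymptotically smaller; O(3^n) grows faster


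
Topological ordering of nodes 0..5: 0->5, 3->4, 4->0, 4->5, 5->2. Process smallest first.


Kahn's algorithm, process smallest node first
Order: [1, 3, 4, 0, 5, 2]


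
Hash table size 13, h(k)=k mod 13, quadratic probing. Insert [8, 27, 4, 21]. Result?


Insertions: 8->slot 8; 27->slot 1; 4->slot 4; 21->slot 9
Table: [None, 27, None, None, 4, None, None, None, 8, 21, None, None, None]


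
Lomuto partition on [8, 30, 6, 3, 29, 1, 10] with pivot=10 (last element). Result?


Elements <= 10 go left of pivot.
Result: [8, 6, 3, 1, 10, 30, 29], pivot at index 4


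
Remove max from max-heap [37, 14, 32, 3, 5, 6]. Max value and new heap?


Max = 37
Replace root with last, heapify down
Resulting heap: [32, 14, 6, 3, 5]


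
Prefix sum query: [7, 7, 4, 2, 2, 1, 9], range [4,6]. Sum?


Prefix sums: [0, 7, 14, 18, 20, 22, 23, 32]
Sum[4..6] = prefix[7] - prefix[4] = 32 - 20 = 12


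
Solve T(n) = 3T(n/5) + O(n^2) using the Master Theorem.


a=3, b=5, c=2. log_5(3)=0.683 < c=2. Case 3: O(n^c) = O(n^2)
Complexity: O(n^2)


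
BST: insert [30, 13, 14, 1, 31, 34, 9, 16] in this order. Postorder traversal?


Root = 30; build tree by BST insertion.
Postorder traversal: [9, 1, 16, 14, 13, 34, 31, 30]


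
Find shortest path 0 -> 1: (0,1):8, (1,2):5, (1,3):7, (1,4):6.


Dijkstra from 0:
Distances: {0: 0, 1: 8, 2: 13, 3: 15, 4: 14}
Shortest distance to 1 = 8, path = [0, 1]


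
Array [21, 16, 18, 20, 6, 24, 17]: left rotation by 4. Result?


Left rotate by 4: [6, 24, 17, 21, 16, 18, 20]


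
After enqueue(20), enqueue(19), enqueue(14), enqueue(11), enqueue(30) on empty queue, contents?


enqueue(20) -> [20]
enqueue(19) -> [20, 19]
enqueue(14) -> [20, 19, 14]
enqueue(11) -> [20, 19, 14, 11]
enqueue(30) -> [20, 19, 14, 11, 30]
Final queue (front to back): [20, 19, 14, 11, 30]


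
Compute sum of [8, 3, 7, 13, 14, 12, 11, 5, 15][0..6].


Prefix sums: [0, 8, 11, 18, 31, 45, 57, 68, 73, 88]
Sum[0..6] = prefix[7] - prefix[0] = 68 - 0 = 68


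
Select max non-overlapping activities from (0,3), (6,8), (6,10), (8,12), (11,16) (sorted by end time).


Greedy: pick earliest-ending, then skip overlaps.
Selected (3 activities): [(0, 3), (6, 8), (8, 12)]


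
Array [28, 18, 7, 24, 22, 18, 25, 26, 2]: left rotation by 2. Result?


Left rotate by 2: [7, 24, 22, 18, 25, 26, 2, 28, 18]


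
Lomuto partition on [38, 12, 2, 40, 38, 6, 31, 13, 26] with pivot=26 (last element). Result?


Elements <= 26 go left of pivot.
Result: [12, 2, 6, 13, 26, 38, 31, 40, 38], pivot at index 4


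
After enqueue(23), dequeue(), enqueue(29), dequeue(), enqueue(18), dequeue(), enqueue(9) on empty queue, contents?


enqueue(23) -> [23]
dequeue() returns 23 -> []
enqueue(29) -> [29]
dequeue() returns 29 -> []
enqueue(18) -> [18]
dequeue() returns 18 -> []
enqueue(9) -> [9]
Final queue (front to back): [9]


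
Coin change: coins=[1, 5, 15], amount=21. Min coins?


dp[0]=0; dp[i]=1+min(dp[i-c] for c in coins)
...dp[16]=2, dp[17]=3, dp[18]=4, dp[19]=5, dp[20]=2, dp[21]=3
Minimum coins for 21 = 3


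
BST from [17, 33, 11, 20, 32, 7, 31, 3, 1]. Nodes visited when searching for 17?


BST root = 17
Search for 17: compare at each node
Path: [17]


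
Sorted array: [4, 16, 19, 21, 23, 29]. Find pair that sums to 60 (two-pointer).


Two pointers: lo=0, hi=5
No pair sums to 60


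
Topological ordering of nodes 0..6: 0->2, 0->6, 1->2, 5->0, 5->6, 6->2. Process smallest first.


Kahn's algorithm, process smallest node first
Order: [1, 3, 4, 5, 0, 6, 2]


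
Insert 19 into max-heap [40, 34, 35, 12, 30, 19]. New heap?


Append 19: [40, 34, 35, 12, 30, 19, 19]
Bubble up: no swaps needed
Result: [40, 34, 35, 12, 30, 19, 19]


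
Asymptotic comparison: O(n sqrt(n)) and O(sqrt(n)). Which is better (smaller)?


sublinear grows slower than n^1.5
O(sqrt(n)) is asymptotically smaller; O(n sqrt(n)) grows faster


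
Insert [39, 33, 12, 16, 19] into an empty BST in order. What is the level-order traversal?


Root = 39; build tree by BST insertion.
Level-Order traversal: [39, 33, 12, 16, 19]


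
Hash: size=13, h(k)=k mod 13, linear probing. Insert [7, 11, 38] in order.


Insertions: 7->slot 7; 11->slot 11; 38->slot 12
Table: [None, None, None, None, None, None, None, 7, None, None, None, 11, 38]


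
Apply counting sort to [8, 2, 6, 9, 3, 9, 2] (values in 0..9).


Count array: [0, 0, 2, 1, 0, 0, 1, 0, 1, 2]
Reconstruct: [2, 2, 3, 6, 8, 9, 9]


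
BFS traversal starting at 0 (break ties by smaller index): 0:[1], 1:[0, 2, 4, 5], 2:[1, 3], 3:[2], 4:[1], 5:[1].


BFS queue: start with [0]
Visit order: [0, 1, 2, 4, 5, 3]


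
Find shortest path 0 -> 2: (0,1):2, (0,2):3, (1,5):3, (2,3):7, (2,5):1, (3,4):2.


Dijkstra from 0:
Distances: {0: 0, 1: 2, 2: 3, 3: 10, 4: 12, 5: 4}
Shortest distance to 2 = 3, path = [0, 2]


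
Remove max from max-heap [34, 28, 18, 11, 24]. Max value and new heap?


Max = 34
Replace root with last, heapify down
Resulting heap: [28, 24, 18, 11]


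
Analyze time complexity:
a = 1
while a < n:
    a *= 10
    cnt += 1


Per nesting level: O(log n) = O(log n)
Complexity: O(log n)


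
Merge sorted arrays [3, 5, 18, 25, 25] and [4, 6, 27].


Compare heads, take smaller each step.
Merged: [3, 4, 5, 6, 18, 25, 25, 27]


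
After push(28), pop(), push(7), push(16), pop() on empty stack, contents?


push(28) -> [28]
pop() returns 28 -> []
push(7) -> [7]
push(16) -> [7, 16]
pop() returns 16 -> [7]
Final stack (bottom to top): [7]


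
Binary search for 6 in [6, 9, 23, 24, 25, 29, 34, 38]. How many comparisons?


Search for 6:
[0,7] mid=3 arr[3]=24
[0,2] mid=1 arr[1]=9
[0,0] mid=0 arr[0]=6
Total: 3 comparisons


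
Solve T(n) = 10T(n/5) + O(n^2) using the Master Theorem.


a=10, b=5, c=2. log_5(10)=1.431 < c=2. Case 3: O(n^c) = O(n^2)
Complexity: O(n^2)


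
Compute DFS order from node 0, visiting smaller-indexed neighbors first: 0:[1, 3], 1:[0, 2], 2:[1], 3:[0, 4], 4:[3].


DFS stack-based: start with [0]
Visit order: [0, 1, 2, 3, 4]


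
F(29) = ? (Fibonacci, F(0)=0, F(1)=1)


F(n)=F(n-1)+F(n-2)
...F(27)=196418, F(28)=317811, F(29)=514229


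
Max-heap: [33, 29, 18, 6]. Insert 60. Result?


Append 60: [33, 29, 18, 6, 60]
Bubble up: swap idx 4(60) with idx 1(29); swap idx 1(60) with idx 0(33)
Result: [60, 33, 18, 6, 29]


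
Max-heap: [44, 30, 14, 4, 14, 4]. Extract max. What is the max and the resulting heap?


Max = 44
Replace root with last, heapify down
Resulting heap: [30, 14, 14, 4, 4]


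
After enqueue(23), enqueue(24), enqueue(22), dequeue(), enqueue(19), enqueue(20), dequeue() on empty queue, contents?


enqueue(23) -> [23]
enqueue(24) -> [23, 24]
enqueue(22) -> [23, 24, 22]
dequeue() returns 23 -> [24, 22]
enqueue(19) -> [24, 22, 19]
enqueue(20) -> [24, 22, 19, 20]
dequeue() returns 24 -> [22, 19, 20]
Final queue (front to back): [22, 19, 20]


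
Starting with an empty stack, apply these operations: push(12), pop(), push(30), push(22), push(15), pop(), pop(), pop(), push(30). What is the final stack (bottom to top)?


push(12) -> [12]
pop() returns 12 -> []
push(30) -> [30]
push(22) -> [30, 22]
push(15) -> [30, 22, 15]
pop() returns 15 -> [30, 22]
pop() returns 22 -> [30]
pop() returns 30 -> []
push(30) -> [30]
Final stack (bottom to top): [30]


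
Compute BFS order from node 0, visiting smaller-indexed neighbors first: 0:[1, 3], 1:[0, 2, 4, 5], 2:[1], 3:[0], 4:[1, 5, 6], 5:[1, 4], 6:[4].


BFS queue: start with [0]
Visit order: [0, 1, 3, 2, 4, 5, 6]


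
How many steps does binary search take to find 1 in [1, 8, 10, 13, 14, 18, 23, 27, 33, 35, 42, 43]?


Search for 1:
[0,11] mid=5 arr[5]=18
[0,4] mid=2 arr[2]=10
[0,1] mid=0 arr[0]=1
Total: 3 comparisons


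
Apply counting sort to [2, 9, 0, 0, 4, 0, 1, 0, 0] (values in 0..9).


Count array: [5, 1, 1, 0, 1, 0, 0, 0, 0, 1]
Reconstruct: [0, 0, 0, 0, 0, 1, 2, 4, 9]


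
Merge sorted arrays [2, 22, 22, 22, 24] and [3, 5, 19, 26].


Compare heads, take smaller each step.
Merged: [2, 3, 5, 19, 22, 22, 22, 24, 26]


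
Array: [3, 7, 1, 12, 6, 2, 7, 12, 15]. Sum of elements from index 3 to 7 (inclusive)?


Prefix sums: [0, 3, 10, 11, 23, 29, 31, 38, 50, 65]
Sum[3..7] = prefix[8] - prefix[3] = 50 - 11 = 39


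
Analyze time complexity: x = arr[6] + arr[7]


Analysis: constant-time operation, no loop
Complexity: O(1)


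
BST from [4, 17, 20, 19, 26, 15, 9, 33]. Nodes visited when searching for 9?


BST root = 4
Search for 9: compare at each node
Path: [4, 17, 15, 9]


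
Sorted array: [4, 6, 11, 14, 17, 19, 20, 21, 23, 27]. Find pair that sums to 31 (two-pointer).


Two pointers: lo=0, hi=9
Found pair: (4, 27) summing to 31


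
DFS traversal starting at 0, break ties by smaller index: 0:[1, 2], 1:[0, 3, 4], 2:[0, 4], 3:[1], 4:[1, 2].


DFS stack-based: start with [0]
Visit order: [0, 1, 3, 4, 2]


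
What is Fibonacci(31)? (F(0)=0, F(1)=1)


F(n)=F(n-1)+F(n-2)
...F(29)=514229, F(30)=832040, F(31)=1346269


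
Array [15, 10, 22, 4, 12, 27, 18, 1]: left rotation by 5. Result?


Left rotate by 5: [27, 18, 1, 15, 10, 22, 4, 12]


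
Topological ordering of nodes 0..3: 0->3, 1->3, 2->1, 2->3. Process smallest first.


Kahn's algorithm, process smallest node first
Order: [0, 2, 1, 3]


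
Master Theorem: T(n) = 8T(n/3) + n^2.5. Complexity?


a=8, b=3, c=2.5. log_3(8)=1.893 < c=2.5. Case 3: O(n^c) = O(n^2.500)
Complexity: O(n^2.500)


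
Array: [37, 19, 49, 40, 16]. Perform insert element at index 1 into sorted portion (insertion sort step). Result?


After one pass: [19, 37, 49, 40, 16]


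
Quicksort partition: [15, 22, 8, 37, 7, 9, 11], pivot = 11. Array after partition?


Elements <= 11 go left of pivot.
Result: [8, 7, 9, 11, 22, 15, 37], pivot at index 3


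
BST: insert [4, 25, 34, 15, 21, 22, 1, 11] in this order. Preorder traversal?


Root = 4; build tree by BST insertion.
Preorder traversal: [4, 1, 25, 15, 11, 21, 22, 34]


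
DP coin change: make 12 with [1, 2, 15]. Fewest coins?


dp[0]=0; dp[i]=1+min(dp[i-c] for c in coins)
...dp[7]=4, dp[8]=4, dp[9]=5, dp[10]=5, dp[11]=6, dp[12]=6
Minimum coins for 12 = 6


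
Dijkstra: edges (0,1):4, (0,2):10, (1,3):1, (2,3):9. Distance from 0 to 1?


Dijkstra from 0:
Distances: {0: 0, 1: 4, 2: 10, 3: 5}
Shortest distance to 1 = 4, path = [0, 1]


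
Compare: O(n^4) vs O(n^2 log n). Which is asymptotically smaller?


n^2 log n grows slower than quartic
O(n^2 log n) is asymptotically smaller; O(n^4) grows faster


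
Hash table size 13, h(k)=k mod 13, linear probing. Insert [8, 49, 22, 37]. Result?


Insertions: 8->slot 8; 49->slot 10; 22->slot 9; 37->slot 11
Table: [None, None, None, None, None, None, None, None, 8, 22, 49, 37, None]


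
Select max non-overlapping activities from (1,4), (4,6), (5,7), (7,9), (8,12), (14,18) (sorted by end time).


Greedy: pick earliest-ending, then skip overlaps.
Selected (4 activities): [(1, 4), (4, 6), (7, 9), (14, 18)]


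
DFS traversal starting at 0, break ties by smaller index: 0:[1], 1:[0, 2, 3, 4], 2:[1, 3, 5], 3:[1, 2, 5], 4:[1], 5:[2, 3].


DFS stack-based: start with [0]
Visit order: [0, 1, 2, 3, 5, 4]


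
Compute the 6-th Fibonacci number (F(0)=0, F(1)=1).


F(n)=F(n-1)+F(n-2)
...F(4)=3, F(5)=5, F(6)=8


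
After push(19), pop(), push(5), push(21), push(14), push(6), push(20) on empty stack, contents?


push(19) -> [19]
pop() returns 19 -> []
push(5) -> [5]
push(21) -> [5, 21]
push(14) -> [5, 21, 14]
push(6) -> [5, 21, 14, 6]
push(20) -> [5, 21, 14, 6, 20]
Final stack (bottom to top): [5, 21, 14, 6, 20]


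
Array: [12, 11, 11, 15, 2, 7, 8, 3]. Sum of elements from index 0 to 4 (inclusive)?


Prefix sums: [0, 12, 23, 34, 49, 51, 58, 66, 69]
Sum[0..4] = prefix[5] - prefix[0] = 51 - 0 = 51


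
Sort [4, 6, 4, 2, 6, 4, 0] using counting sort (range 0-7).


Count array: [1, 0, 1, 0, 3, 0, 2, 0]
Reconstruct: [0, 2, 4, 4, 4, 6, 6]
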